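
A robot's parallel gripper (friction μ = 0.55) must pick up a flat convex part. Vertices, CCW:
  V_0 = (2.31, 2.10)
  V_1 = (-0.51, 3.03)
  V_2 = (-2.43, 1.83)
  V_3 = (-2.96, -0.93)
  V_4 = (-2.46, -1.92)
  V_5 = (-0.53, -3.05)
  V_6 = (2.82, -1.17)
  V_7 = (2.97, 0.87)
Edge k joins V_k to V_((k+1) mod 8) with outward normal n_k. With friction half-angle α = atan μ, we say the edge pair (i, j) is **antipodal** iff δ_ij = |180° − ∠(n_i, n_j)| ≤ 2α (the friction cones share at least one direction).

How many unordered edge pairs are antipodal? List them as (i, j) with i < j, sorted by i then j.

count = 11; pairs: (0,3), (0,4), (0,5), (1,5), (1,6), (2,5), (2,6), (2,7), (3,6), (3,7), (4,7)

α = atan 0.55 = 28.81°;  2α = 57.62°
n_0 = (+0.3132, +0.9497)
n_1 = (-0.5300, +0.8480)
n_2 = (-0.9821, +0.1886)
n_3 = (-0.8926, -0.4508)
n_4 = (-0.5053, -0.8630)
n_5 = (+0.4894, -0.8721)
n_6 = (+0.9973, -0.0733)
n_7 = (+0.8812, +0.4728)
  (0,1): δ = 129.74°  ·
  (0,2): δ = 82.62°  ·
  (0,3): δ = 44.95°  ✓
  (0,4): δ = 12.10°  ✓
  (0,5): δ = 47.55°  ✓
  (0,6): δ = 104.05°  ·
  (0,7): δ = 136.47°  ·
  (1,2): δ = 132.88°  ·
  (1,3): δ = 95.21°  ·
  (1,4): δ = 62.35°  ·
  (1,5): δ = 2.70°  ✓
  (1,6): δ = 53.79°  ✓
  (1,7): δ = 86.21°  ·
  (2,3): δ = 142.33°  ·
  (2,4): δ = 109.48°  ·
  (2,5): δ = 49.83°  ✓
  (2,6): δ = 6.66°  ✓
  (2,7): δ = 39.09°  ✓
  (3,4): δ = 147.14°  ·
  (3,5): δ = 87.50°  ·
  (3,6): δ = 31.00°  ✓
  (3,7): δ = 1.42°  ✓
  (4,5): δ = 120.35°  ·
  (4,6): δ = 63.86°  ·
  (4,7): δ = 31.43°  ✓
  (5,6): δ = 123.51°  ·
  (5,7): δ = 91.08°  ·
  (6,7): δ = 147.58°  ·
antipodal pairs: 11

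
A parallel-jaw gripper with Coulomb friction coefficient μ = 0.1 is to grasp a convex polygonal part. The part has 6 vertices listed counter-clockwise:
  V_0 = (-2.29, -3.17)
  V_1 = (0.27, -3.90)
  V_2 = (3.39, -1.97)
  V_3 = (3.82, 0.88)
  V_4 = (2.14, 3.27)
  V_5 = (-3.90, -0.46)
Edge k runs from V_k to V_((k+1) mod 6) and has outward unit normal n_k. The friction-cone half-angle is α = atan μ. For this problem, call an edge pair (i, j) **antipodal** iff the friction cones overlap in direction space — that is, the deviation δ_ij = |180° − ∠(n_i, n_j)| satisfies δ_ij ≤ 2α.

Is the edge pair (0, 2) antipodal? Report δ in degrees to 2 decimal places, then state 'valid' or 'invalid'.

α = atan 0.1 = 5.71°;  2α = 11.42°
edge 0: e_0 = (+2.56, -0.73);  n_0 = (-0.2742, -0.9617)
edge 2: e_2 = (+0.43, +2.85);  n_2 = (+0.9888, -0.1492)
∠(n_0, n_2) = 97.34°
δ = |180° − 97.34°| = 82.66°
82.66° > 2α = 11.42°  →  invalid

δ = 82.66°, invalid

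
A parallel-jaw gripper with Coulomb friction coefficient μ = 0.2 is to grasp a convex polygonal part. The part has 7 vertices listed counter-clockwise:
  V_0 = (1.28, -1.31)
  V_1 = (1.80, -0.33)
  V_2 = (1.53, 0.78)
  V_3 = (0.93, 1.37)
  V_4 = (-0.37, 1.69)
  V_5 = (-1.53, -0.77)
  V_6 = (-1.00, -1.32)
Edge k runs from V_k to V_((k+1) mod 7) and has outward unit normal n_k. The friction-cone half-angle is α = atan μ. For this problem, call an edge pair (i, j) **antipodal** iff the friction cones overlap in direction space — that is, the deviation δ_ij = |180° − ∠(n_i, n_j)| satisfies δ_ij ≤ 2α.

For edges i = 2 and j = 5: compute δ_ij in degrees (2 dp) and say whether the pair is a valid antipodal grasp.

δ = 1.54°, valid

α = atan 0.2 = 11.31°;  2α = 22.62°
edge 2: e_2 = (-0.60, +0.59);  n_2 = (+0.7011, +0.7130)
edge 5: e_5 = (+0.53, -0.55);  n_5 = (-0.7201, -0.6939)
∠(n_2, n_5) = 178.46°
δ = |180° − 178.46°| = 1.54°
1.54° ≤ 2α = 22.62°  →  valid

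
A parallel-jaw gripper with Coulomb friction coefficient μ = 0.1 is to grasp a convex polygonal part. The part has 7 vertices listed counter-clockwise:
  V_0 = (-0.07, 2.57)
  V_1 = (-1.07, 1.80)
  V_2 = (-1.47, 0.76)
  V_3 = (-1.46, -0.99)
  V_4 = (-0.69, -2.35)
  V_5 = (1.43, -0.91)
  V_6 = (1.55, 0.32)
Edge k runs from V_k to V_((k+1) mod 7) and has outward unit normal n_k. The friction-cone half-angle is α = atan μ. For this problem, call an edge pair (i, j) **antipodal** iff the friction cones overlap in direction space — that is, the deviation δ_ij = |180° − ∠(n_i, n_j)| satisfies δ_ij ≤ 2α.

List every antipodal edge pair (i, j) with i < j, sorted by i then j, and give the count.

α = atan 0.1 = 5.71°;  2α = 11.42°
n_0 = (-0.6101, +0.7923)
n_1 = (-0.9333, +0.3590)
n_2 = (-1.0000, -0.0057)
n_3 = (-0.8702, -0.4927)
n_4 = (+0.5619, -0.8272)
n_5 = (+0.9953, -0.0971)
n_6 = (+0.8115, +0.5843)
  (0,1): δ = 148.63°  ·
  (0,2): δ = 127.27°  ·
  (0,3): δ = 98.08°  ·
  (0,4): δ = 3.41°  ✓
  (0,5): δ = 46.83°  ·
  (0,6): δ = 88.16°  ·
  (1,2): δ = 158.64°  ·
  (1,3): δ = 129.44°  ·
  (1,4): δ = 34.78°  ·
  (1,5): δ = 15.47°  ·
  (1,6): δ = 56.79°  ·
  (2,3): δ = 150.81°  ·
  (2,4): δ = 56.14°  ·
  (2,5): δ = 5.90°  ✓
  (2,6): δ = 35.43°  ·
  (3,4): δ = 85.33°  ·
  (3,5): δ = 35.09°  ·
  (3,6): δ = 6.24°  ✓
  (4,5): δ = 129.76°  ·
  (4,6): δ = 88.43°  ·
  (5,6): δ = 138.67°  ·
antipodal pairs: 3

count = 3; pairs: (0,4), (2,5), (3,6)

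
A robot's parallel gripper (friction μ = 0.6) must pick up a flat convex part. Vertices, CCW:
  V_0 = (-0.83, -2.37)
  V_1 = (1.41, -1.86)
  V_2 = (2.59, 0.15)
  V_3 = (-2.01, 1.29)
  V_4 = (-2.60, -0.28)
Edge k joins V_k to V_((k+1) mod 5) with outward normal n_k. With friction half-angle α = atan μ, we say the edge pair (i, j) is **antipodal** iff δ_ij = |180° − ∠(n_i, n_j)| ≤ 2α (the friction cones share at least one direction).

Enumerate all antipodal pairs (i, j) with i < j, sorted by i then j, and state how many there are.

α = atan 0.6 = 30.96°;  2α = 61.93°
n_0 = (+0.2220, -0.9750)
n_1 = (+0.8624, -0.5063)
n_2 = (+0.2405, +0.9706)
n_3 = (-0.9361, +0.3518)
n_4 = (-0.7631, -0.6463)
  (0,1): δ = 133.24°  ·
  (0,2): δ = 26.75°  ✓
  (0,3): δ = 56.58°  ✓
  (0,4): δ = 117.43°  ·
  (1,2): δ = 73.50°  ·
  (1,3): δ = 9.82°  ✓
  (1,4): δ = 70.68°  ·
  (2,3): δ = 96.68°  ·
  (2,4): δ = 35.82°  ✓
  (3,4): δ = 119.14°  ·
antipodal pairs: 4

count = 4; pairs: (0,2), (0,3), (1,3), (2,4)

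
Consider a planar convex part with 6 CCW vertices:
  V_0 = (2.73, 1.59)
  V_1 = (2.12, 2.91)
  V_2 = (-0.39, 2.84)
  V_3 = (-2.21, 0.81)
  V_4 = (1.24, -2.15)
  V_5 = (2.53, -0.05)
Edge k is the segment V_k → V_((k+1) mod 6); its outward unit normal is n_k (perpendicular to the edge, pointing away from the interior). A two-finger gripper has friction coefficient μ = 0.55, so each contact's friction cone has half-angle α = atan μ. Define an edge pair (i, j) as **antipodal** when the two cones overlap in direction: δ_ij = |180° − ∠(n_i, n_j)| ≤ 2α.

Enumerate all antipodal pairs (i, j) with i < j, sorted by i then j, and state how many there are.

α = atan 0.55 = 28.81°;  2α = 57.62°
n_0 = (+0.9078, +0.4195)
n_1 = (-0.0279, +0.9996)
n_2 = (-0.7446, +0.6675)
n_3 = (-0.6512, -0.7589)
n_4 = (+0.8521, -0.5234)
n_5 = (+0.9926, -0.1211)
  (0,1): δ = 113.21°  ·
  (0,2): δ = 66.68°  ·
  (0,3): δ = 24.57°  ✓
  (0,4): δ = 123.64°  ·
  (0,5): δ = 148.24°  ·
  (1,2): δ = 133.48°  ·
  (1,3): δ = 42.23°  ✓
  (1,4): δ = 56.84°  ✓
  (1,5): δ = 81.45°  ·
  (2,3): δ = 88.75°  ·
  (2,4): δ = 10.32°  ✓
  (2,5): δ = 34.92°  ✓
  (3,4): δ = 80.93°  ·
  (3,5): δ = 56.32°  ✓
  (4,5): δ = 155.39°  ·
antipodal pairs: 6

count = 6; pairs: (0,3), (1,3), (1,4), (2,4), (2,5), (3,5)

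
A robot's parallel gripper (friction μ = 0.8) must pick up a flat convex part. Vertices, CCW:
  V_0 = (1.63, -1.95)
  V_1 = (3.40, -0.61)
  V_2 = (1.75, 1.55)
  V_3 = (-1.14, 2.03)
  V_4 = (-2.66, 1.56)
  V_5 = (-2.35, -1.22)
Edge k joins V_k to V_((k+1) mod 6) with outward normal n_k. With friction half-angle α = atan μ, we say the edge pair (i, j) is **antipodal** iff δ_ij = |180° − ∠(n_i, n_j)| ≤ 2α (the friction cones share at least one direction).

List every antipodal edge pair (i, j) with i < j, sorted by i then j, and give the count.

α = atan 0.8 = 38.66°;  2α = 77.32°
n_0 = (+0.6036, -0.7973)
n_1 = (+0.7947, +0.6070)
n_2 = (+0.1638, +0.9865)
n_3 = (-0.2954, +0.9554)
n_4 = (-0.9938, -0.1108)
n_5 = (-0.1804, -0.9836)
  (0,1): δ = 89.75°  ·
  (0,2): δ = 46.56°  ✓
  (0,3): δ = 19.95°  ✓
  (0,4): δ = 59.23°  ✓
  (0,5): δ = 132.48°  ·
  (1,2): δ = 136.81°  ·
  (1,3): δ = 110.19°  ·
  (1,4): δ = 31.01°  ✓
  (1,5): δ = 42.23°  ✓
  (2,3): δ = 153.39°  ·
  (2,4): δ = 74.21°  ✓
  (2,5): δ = 0.96°  ✓
  (3,4): δ = 100.82°  ·
  (3,5): δ = 27.58°  ✓
  (4,5): δ = 106.76°  ·
antipodal pairs: 8

count = 8; pairs: (0,2), (0,3), (0,4), (1,4), (1,5), (2,4), (2,5), (3,5)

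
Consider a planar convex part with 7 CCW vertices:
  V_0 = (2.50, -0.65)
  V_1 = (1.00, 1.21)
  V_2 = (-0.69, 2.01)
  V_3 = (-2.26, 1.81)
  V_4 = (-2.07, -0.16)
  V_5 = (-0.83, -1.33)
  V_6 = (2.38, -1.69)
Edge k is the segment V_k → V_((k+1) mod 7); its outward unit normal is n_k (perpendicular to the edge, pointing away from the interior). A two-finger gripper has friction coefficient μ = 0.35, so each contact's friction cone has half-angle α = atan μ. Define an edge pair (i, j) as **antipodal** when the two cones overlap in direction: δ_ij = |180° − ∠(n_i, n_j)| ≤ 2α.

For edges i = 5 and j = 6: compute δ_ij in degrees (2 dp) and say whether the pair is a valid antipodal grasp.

α = atan 0.35 = 19.29°;  2α = 38.58°
edge 5: e_5 = (+3.21, -0.36);  n_5 = (-0.1115, -0.9938)
edge 6: e_6 = (+0.12, +1.04);  n_6 = (+0.9934, -0.1146)
∠(n_5, n_6) = 89.82°
δ = |180° − 89.82°| = 90.18°
90.18° > 2α = 38.58°  →  invalid

δ = 90.18°, invalid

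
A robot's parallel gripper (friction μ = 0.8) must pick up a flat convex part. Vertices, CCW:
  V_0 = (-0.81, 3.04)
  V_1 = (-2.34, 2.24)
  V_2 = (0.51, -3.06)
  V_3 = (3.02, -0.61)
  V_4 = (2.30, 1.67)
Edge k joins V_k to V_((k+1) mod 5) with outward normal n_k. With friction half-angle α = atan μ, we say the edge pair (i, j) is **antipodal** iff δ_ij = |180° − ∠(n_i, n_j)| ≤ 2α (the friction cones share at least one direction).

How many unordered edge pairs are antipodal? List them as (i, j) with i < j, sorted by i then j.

count = 5; pairs: (0,2), (1,2), (1,3), (1,4), (2,4)

α = atan 0.8 = 38.66°;  2α = 77.32°
n_0 = (-0.4634, +0.8862)
n_1 = (-0.8807, -0.4736)
n_2 = (+0.6985, -0.7156)
n_3 = (+0.9536, +0.3011)
n_4 = (+0.4031, +0.9151)
  (0,1): δ = 89.34°  ·
  (0,2): δ = 16.70°  ✓
  (0,3): δ = 79.92°  ·
  (0,4): δ = 128.62°  ·
  (1,2): δ = 73.96°  ✓
  (1,3): δ = 10.74°  ✓
  (1,4): δ = 37.96°  ✓
  (2,3): δ = 116.78°  ·
  (2,4): δ = 68.08°  ✓
  (3,4): δ = 131.30°  ·
antipodal pairs: 5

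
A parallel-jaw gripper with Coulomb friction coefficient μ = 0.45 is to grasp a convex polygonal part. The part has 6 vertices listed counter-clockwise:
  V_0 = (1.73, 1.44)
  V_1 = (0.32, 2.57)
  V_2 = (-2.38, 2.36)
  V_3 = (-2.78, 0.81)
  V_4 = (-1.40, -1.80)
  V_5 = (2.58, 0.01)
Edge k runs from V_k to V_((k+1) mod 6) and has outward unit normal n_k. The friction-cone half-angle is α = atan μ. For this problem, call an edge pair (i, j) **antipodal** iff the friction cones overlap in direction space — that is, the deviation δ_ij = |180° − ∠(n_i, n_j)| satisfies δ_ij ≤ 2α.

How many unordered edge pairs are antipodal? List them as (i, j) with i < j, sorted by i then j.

α = atan 0.45 = 24.23°;  2α = 48.46°
n_0 = (+0.6254, +0.7803)
n_1 = (-0.0775, +0.9970)
n_2 = (-0.9683, +0.2499)
n_3 = (-0.8840, -0.4674)
n_4 = (+0.4140, -0.9103)
n_5 = (+0.8596, +0.5110)
  (0,1): δ = 136.84°  ·
  (0,2): δ = 65.76°  ·
  (0,3): δ = 23.42°  ✓
  (0,4): δ = 63.16°  ·
  (0,5): δ = 159.44°  ·
  (1,2): δ = 108.92°  ·
  (1,3): δ = 66.58°  ·
  (1,4): δ = 20.01°  ✓
  (1,5): δ = 116.28°  ·
  (2,3): δ = 137.66°  ·
  (2,4): δ = 51.07°  ·
  (2,5): δ = 45.20°  ✓
  (3,4): δ = 93.41°  ·
  (3,5): δ = 2.86°  ✓
  (4,5): δ = 83.73°  ·
antipodal pairs: 4

count = 4; pairs: (0,3), (1,4), (2,5), (3,5)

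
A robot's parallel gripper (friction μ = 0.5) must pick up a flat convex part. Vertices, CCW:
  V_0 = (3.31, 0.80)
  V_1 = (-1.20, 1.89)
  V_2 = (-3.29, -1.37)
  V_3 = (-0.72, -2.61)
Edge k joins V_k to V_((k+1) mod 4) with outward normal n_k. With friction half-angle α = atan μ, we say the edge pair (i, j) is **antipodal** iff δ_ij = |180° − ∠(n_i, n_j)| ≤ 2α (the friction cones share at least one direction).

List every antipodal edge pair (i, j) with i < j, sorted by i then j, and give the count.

α = atan 0.5 = 26.57°;  2α = 53.13°
n_0 = (+0.2349, +0.9720)
n_1 = (-0.8418, +0.5397)
n_2 = (-0.4346, -0.9006)
n_3 = (+0.6459, -0.7634)
  (0,1): δ = 109.08°  ·
  (0,2): δ = 12.17°  ✓
  (0,3): δ = 53.82°  ·
  (1,2): δ = 83.09°  ·
  (1,3): δ = 17.10°  ✓
  (2,3): δ = 114.01°  ·
antipodal pairs: 2

count = 2; pairs: (0,2), (1,3)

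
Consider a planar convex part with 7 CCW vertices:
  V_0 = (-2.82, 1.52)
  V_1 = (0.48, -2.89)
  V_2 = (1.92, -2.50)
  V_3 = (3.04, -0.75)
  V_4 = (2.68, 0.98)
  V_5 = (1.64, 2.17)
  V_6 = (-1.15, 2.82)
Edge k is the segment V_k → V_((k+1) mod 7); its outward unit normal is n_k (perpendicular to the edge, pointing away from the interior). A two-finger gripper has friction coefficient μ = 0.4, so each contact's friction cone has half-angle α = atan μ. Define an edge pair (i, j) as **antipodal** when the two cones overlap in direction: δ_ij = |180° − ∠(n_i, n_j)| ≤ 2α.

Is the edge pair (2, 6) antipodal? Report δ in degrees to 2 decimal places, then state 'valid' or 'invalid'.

δ = 19.48°, valid

α = atan 0.4 = 21.80°;  2α = 43.60°
edge 2: e_2 = (+1.12, +1.75);  n_2 = (+0.8423, -0.5391)
edge 6: e_6 = (-1.67, -1.30);  n_6 = (-0.6143, +0.7891)
∠(n_2, n_6) = 160.52°
δ = |180° − 160.52°| = 19.48°
19.48° ≤ 2α = 43.60°  →  valid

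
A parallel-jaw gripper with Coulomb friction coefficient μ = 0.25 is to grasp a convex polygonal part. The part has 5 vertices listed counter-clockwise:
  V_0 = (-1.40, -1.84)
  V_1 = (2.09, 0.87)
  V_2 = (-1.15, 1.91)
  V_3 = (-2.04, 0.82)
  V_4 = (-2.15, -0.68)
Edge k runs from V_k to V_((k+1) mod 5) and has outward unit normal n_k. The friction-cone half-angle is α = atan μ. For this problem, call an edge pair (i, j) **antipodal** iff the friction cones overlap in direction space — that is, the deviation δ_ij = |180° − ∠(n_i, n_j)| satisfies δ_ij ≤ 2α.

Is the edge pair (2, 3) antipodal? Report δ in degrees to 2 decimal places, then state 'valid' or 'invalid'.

δ = 144.96°, invalid

α = atan 0.25 = 14.04°;  2α = 28.07°
edge 2: e_2 = (-0.89, -1.09);  n_2 = (-0.7746, +0.6325)
edge 3: e_3 = (-0.11, -1.50);  n_3 = (-0.9973, +0.0731)
∠(n_2, n_3) = 35.04°
δ = |180° − 35.04°| = 144.96°
144.96° > 2α = 28.07°  →  invalid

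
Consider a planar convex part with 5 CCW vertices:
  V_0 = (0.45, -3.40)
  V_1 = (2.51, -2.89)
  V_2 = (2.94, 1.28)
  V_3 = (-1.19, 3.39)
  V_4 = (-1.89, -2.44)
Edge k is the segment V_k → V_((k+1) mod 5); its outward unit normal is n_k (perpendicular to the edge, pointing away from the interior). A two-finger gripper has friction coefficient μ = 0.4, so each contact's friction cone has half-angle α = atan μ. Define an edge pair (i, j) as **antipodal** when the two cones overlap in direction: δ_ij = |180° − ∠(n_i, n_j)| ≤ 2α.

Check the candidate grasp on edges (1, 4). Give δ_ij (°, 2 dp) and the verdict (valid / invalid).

δ = 73.58°, invalid

α = atan 0.4 = 21.80°;  2α = 43.60°
edge 1: e_1 = (+0.43, +4.17);  n_1 = (+0.9947, -0.1026)
edge 4: e_4 = (+2.34, -0.96);  n_4 = (-0.3796, -0.9252)
∠(n_1, n_4) = 106.42°
δ = |180° − 106.42°| = 73.58°
73.58° > 2α = 43.60°  →  invalid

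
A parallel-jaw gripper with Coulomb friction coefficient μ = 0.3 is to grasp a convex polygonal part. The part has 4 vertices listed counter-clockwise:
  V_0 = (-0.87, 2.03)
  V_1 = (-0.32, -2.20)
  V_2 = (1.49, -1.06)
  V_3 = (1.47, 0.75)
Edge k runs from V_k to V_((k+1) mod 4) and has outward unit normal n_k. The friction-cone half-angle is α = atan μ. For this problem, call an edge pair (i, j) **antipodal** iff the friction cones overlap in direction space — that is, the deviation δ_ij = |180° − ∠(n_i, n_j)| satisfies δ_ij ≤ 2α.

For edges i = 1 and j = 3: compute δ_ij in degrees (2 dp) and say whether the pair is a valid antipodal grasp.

α = atan 0.3 = 16.70°;  2α = 33.40°
edge 1: e_1 = (+1.81, +1.14);  n_1 = (+0.5329, -0.8462)
edge 3: e_3 = (-2.34, +1.28);  n_3 = (+0.4799, +0.8773)
∠(n_1, n_3) = 119.12°
δ = |180° − 119.12°| = 60.88°
60.88° > 2α = 33.40°  →  invalid

δ = 60.88°, invalid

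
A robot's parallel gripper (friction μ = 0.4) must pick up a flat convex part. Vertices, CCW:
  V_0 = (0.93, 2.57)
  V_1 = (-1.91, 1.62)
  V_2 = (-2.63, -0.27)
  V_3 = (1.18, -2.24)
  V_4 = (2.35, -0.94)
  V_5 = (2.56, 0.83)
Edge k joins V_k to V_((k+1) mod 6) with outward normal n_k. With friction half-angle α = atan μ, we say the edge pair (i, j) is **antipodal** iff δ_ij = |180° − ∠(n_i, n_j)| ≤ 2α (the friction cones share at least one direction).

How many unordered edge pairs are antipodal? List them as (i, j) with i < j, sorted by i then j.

α = atan 0.4 = 21.80°;  2α = 43.60°
n_0 = (-0.3172, +0.9483)
n_1 = (-0.9345, +0.3560)
n_2 = (-0.4593, -0.8883)
n_3 = (+0.7433, -0.6690)
n_4 = (+0.9930, -0.1178)
n_5 = (+0.7298, +0.6837)
  (0,1): δ = 129.35°  ·
  (0,2): δ = 45.84°  ·
  (0,3): δ = 29.52°  ✓
  (0,4): δ = 64.74°  ·
  (0,5): δ = 114.64°  ·
  (1,2): δ = 96.49°  ·
  (1,3): δ = 21.13°  ✓
  (1,4): δ = 14.09°  ✓
  (1,5): δ = 63.98°  ·
  (2,3): δ = 104.65°  ·
  (2,4): δ = 69.42°  ·
  (2,5): δ = 19.53°  ✓
  (3,4): δ = 144.78°  ·
  (3,5): δ = 94.88°  ·
  (4,5): δ = 130.10°  ·
antipodal pairs: 4

count = 4; pairs: (0,3), (1,3), (1,4), (2,5)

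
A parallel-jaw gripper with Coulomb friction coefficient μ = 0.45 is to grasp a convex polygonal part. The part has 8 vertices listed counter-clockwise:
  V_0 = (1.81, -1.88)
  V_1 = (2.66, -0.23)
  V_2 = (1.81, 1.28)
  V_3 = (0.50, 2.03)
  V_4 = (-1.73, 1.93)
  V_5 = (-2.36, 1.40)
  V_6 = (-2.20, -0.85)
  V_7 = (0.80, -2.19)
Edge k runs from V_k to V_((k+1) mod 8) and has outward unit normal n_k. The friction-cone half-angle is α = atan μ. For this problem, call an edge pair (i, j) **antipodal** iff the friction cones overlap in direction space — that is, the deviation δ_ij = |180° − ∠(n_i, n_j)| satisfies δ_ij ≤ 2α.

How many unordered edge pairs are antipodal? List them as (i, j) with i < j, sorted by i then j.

count = 9; pairs: (0,4), (0,5), (1,5), (1,6), (2,6), (2,7), (3,6), (3,7), (4,7)

α = atan 0.45 = 24.23°;  2α = 48.46°
n_0 = (+0.8890, -0.4580)
n_1 = (+0.8714, +0.4905)
n_2 = (+0.4969, +0.8678)
n_3 = (-0.0448, +0.9990)
n_4 = (-0.6438, +0.7652)
n_5 = (-0.9975, -0.0709)
n_6 = (-0.4078, -0.9131)
n_7 = (+0.2934, -0.9560)
  (0,1): δ = 123.37°  ·
  (0,2): δ = 92.54°  ·
  (0,3): δ = 60.18°  ·
  (0,4): δ = 22.67°  ✓
  (0,5): δ = 31.32°  ✓
  (0,6): δ = 93.19°  ·
  (0,7): δ = 134.32°  ·
  (1,2): δ = 149.17°  ·
  (1,3): δ = 116.81°  ·
  (1,4): δ = 79.30°  ·
  (1,5): δ = 25.31°  ✓
  (1,6): δ = 36.56°  ✓
  (1,7): δ = 77.69°  ·
  (2,3): δ = 147.64°  ·
  (2,4): δ = 110.14°  ·
  (2,5): δ = 56.14°  ·
  (2,6): δ = 5.72°  ✓
  (2,7): δ = 46.85°  ✓
  (3,4): δ = 142.49°  ·
  (3,5): δ = 88.50°  ·
  (3,6): δ = 26.64°  ✓
  (3,7): δ = 14.50°  ✓
  (4,5): δ = 126.01°  ·
  (4,6): δ = 64.14°  ·
  (4,7): δ = 23.01°  ✓
  (5,6): δ = 118.14°  ·
  (5,7): δ = 77.00°  ·
  (6,7): δ = 138.87°  ·
antipodal pairs: 9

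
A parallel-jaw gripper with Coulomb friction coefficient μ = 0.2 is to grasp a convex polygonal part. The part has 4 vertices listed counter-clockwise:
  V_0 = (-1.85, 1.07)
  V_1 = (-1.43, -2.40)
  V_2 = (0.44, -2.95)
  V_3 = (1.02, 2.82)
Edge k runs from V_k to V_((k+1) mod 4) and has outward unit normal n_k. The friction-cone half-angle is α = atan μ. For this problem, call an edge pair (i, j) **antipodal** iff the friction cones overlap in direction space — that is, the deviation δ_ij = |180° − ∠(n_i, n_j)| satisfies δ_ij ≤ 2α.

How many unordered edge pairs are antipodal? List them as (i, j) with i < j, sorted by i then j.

α = atan 0.2 = 11.31°;  2α = 22.62°
n_0 = (-0.9928, -0.1202)
n_1 = (-0.2822, -0.9594)
n_2 = (+0.9950, -0.1000)
n_3 = (-0.5206, +0.8538)
  (0,1): δ = 113.29°  ·
  (0,2): δ = 12.64°  ✓
  (0,3): δ = 114.47°  ·
  (1,2): δ = 79.35°  ·
  (1,3): δ = 47.76°  ·
  (2,3): δ = 52.89°  ·
antipodal pairs: 1

count = 1; pairs: (0,2)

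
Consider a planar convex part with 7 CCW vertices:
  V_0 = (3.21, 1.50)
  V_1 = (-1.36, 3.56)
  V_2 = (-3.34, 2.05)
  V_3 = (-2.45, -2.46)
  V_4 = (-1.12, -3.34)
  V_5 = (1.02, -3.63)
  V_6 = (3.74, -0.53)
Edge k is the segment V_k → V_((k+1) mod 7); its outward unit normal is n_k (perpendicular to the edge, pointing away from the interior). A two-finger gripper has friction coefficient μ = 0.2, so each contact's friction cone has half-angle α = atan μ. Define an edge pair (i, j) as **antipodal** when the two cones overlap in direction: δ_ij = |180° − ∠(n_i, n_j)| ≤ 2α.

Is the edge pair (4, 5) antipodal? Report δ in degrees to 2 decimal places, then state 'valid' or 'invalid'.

α = atan 0.2 = 11.31°;  2α = 22.62°
edge 4: e_4 = (+2.14, -0.29);  n_4 = (-0.1343, -0.9909)
edge 5: e_5 = (+2.72, +3.10);  n_5 = (+0.7517, -0.6595)
∠(n_4, n_5) = 56.45°
δ = |180° − 56.45°| = 123.55°
123.55° > 2α = 22.62°  →  invalid

δ = 123.55°, invalid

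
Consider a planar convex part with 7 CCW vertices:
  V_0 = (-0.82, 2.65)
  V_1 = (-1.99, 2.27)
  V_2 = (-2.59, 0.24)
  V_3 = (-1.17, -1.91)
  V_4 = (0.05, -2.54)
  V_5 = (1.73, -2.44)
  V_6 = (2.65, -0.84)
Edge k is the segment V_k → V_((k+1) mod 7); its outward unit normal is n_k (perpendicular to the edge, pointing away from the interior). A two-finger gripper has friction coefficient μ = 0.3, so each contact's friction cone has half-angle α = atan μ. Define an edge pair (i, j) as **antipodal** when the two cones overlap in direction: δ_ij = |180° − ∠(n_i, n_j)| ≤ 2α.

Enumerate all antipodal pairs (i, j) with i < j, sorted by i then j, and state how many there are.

α = atan 0.3 = 16.70°;  2α = 33.40°
n_0 = (-0.3089, +0.9511)
n_1 = (-0.9590, +0.2834)
n_2 = (-0.8344, -0.5511)
n_3 = (-0.4588, -0.8885)
n_4 = (+0.0594, -0.9982)
n_5 = (+0.8669, -0.4985)
n_6 = (+0.7091, +0.7051)
  (0,1): δ = 124.46°  ·
  (0,2): δ = 74.55°  ·
  (0,3): δ = 45.30°  ·
  (0,4): δ = 14.59°  ✓
  (0,5): δ = 42.11°  ·
  (0,6): δ = 116.84°  ·
  (1,2): δ = 130.09°  ·
  (1,3): δ = 100.85°  ·
  (1,4): δ = 70.13°  ·
  (1,5): δ = 13.43°  ✓
  (1,6): δ = 61.30°  ·
  (2,3): δ = 150.75°  ·
  (2,4): δ = 120.04°  ·
  (2,5): δ = 63.34°  ·
  (2,6): δ = 11.39°  ✓
  (3,4): δ = 149.28°  ·
  (3,5): δ = 92.59°  ·
  (3,6): δ = 17.85°  ✓
  (4,5): δ = 123.31°  ·
  (4,6): δ = 48.57°  ·
  (5,6): δ = 105.27°  ·
antipodal pairs: 4

count = 4; pairs: (0,4), (1,5), (2,6), (3,6)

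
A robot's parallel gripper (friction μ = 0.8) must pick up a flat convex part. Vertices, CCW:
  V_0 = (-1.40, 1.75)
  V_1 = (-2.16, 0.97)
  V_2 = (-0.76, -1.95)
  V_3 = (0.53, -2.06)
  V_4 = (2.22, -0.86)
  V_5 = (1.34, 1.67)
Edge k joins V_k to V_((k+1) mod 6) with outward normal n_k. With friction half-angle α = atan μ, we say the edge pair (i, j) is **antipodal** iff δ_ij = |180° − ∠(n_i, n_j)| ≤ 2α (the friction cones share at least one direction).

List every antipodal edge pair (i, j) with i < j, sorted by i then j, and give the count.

α = atan 0.8 = 38.66°;  2α = 77.32°
n_0 = (-0.7162, +0.6979)
n_1 = (-0.9017, -0.4323)
n_2 = (-0.0850, -0.9964)
n_3 = (+0.5790, -0.8154)
n_4 = (+0.9445, +0.3285)
n_5 = (+0.0292, +0.9996)
  (0,1): δ = 110.13°  ·
  (0,2): δ = 50.62°  ✓
  (0,3): δ = 10.37°  ✓
  (0,4): δ = 63.43°  ✓
  (0,5): δ = 132.58°  ·
  (1,2): δ = 120.49°  ·
  (1,3): δ = 80.24°  ·
  (1,4): δ = 6.44°  ✓
  (1,5): δ = 62.71°  ✓
  (2,3): δ = 139.75°  ·
  (2,4): δ = 65.95°  ✓
  (2,5): δ = 3.20°  ✓
  (3,4): δ = 106.20°  ·
  (3,5): δ = 37.05°  ✓
  (4,5): δ = 110.85°  ·
antipodal pairs: 8

count = 8; pairs: (0,2), (0,3), (0,4), (1,4), (1,5), (2,4), (2,5), (3,5)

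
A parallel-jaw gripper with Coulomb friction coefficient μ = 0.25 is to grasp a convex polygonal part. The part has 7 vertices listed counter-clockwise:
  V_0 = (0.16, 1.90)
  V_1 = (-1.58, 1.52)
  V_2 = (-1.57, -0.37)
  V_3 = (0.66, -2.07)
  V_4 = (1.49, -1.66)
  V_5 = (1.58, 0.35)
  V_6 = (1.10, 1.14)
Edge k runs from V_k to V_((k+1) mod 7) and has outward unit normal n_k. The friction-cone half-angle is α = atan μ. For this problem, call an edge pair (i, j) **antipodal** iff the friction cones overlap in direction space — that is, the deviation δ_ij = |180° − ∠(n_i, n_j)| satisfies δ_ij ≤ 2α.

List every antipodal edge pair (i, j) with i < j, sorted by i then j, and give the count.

α = atan 0.25 = 14.04°;  2α = 28.07°
n_0 = (-0.2134, +0.9770)
n_1 = (-1.0000, -0.0053)
n_2 = (-0.6063, -0.7953)
n_3 = (+0.4429, -0.8966)
n_4 = (+0.9990, -0.0447)
n_5 = (+0.8546, +0.5193)
n_6 = (+0.6287, +0.7776)
  (0,1): δ = 102.02°  ·
  (0,2): δ = 49.64°  ·
  (0,3): δ = 13.97°  ✓
  (0,4): δ = 75.12°  ·
  (0,5): δ = 108.96°  ·
  (0,6): δ = 128.72°  ·
  (1,2): δ = 127.62°  ·
  (1,3): δ = 64.01°  ·
  (1,4): δ = 2.87°  ✓
  (1,5): δ = 30.98°  ·
  (1,6): δ = 50.74°  ·
  (2,3): δ = 116.39°  ·
  (2,4): δ = 55.24°  ·
  (2,5): δ = 21.40°  ✓
  (2,6): δ = 1.64°  ✓
  (3,4): δ = 118.85°  ·
  (3,5): δ = 85.01°  ·
  (3,6): δ = 65.24°  ·
  (4,5): δ = 146.15°  ·
  (4,6): δ = 126.39°  ·
  (5,6): δ = 160.24°  ·
antipodal pairs: 4

count = 4; pairs: (0,3), (1,4), (2,5), (2,6)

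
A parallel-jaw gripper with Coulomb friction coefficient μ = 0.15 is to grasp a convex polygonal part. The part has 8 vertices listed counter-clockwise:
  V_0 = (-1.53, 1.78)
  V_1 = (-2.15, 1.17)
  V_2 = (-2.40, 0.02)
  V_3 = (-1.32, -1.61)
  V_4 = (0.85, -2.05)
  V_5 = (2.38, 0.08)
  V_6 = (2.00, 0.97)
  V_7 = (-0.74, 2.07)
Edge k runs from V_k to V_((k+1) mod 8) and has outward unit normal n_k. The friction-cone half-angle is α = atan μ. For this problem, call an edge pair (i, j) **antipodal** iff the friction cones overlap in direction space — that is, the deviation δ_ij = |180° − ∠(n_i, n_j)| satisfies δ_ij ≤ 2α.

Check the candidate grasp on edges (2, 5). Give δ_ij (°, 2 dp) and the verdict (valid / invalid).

α = atan 0.15 = 8.53°;  2α = 17.06°
edge 2: e_2 = (+1.08, -1.63);  n_2 = (-0.8336, -0.5523)
edge 5: e_5 = (-0.38, +0.89);  n_5 = (+0.9197, +0.3927)
∠(n_2, n_5) = 169.59°
δ = |180° − 169.59°| = 10.41°
10.41° ≤ 2α = 17.06°  →  valid

δ = 10.41°, valid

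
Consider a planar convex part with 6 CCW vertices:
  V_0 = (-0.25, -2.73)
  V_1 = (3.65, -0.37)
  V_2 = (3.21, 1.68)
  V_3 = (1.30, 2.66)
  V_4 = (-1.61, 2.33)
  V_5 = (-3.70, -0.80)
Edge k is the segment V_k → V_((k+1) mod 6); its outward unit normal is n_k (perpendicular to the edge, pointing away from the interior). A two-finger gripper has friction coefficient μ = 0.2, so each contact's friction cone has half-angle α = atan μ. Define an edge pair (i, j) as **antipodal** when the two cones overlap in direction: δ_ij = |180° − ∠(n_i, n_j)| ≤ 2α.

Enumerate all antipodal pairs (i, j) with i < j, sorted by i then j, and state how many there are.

α = atan 0.2 = 11.31°;  2α = 22.62°
n_0 = (+0.5177, -0.8556)
n_1 = (+0.9777, +0.2099)
n_2 = (+0.4565, +0.8897)
n_3 = (-0.1127, +0.9936)
n_4 = (-0.8316, +0.5553)
n_5 = (-0.4882, -0.8727)
  (0,1): δ = 109.07°  ·
  (0,2): δ = 58.34°  ·
  (0,3): δ = 24.71°  ·
  (0,4): δ = 25.09°  ·
  (0,5): δ = 119.60°  ·
  (1,2): δ = 129.28°  ·
  (1,3): δ = 95.64°  ·
  (1,4): δ = 45.85°  ·
  (1,5): δ = 48.66°  ·
  (2,3): δ = 146.37°  ·
  (2,4): δ = 96.57°  ·
  (2,5): δ = 2.06°  ✓
  (3,4): δ = 130.20°  ·
  (3,5): δ = 35.69°  ·
  (4,5): δ = 85.49°  ·
antipodal pairs: 1

count = 1; pairs: (2,5)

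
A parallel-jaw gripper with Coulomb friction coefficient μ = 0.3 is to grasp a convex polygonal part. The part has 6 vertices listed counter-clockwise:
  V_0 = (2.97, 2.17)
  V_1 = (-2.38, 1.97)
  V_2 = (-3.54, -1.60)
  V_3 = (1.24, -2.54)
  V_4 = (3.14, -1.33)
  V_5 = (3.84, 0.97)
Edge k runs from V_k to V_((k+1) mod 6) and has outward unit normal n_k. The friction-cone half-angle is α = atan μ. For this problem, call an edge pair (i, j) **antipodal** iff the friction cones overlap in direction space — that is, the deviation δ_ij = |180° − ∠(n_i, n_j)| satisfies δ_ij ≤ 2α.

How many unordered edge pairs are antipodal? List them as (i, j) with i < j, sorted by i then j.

α = atan 0.3 = 16.70°;  2α = 33.40°
n_0 = (-0.0374, +0.9993)
n_1 = (-0.9511, +0.3090)
n_2 = (-0.1930, -0.9812)
n_3 = (+0.5372, -0.8435)
n_4 = (+0.9567, -0.2912)
n_5 = (+0.8096, +0.5870)
  (0,1): δ = 110.14°  ·
  (0,2): δ = 13.27°  ✓
  (0,3): δ = 30.35°  ✓
  (0,4): δ = 70.93°  ·
  (0,5): δ = 123.80°  ·
  (1,2): δ = 83.12°  ·
  (1,3): δ = 39.51°  ·
  (1,4): δ = 1.07°  ✓
  (1,5): δ = 53.94°  ·
  (2,3): δ = 136.38°  ·
  (2,4): δ = 95.80°  ·
  (2,5): δ = 42.93°  ·
  (3,4): δ = 139.42°  ·
  (3,5): δ = 86.55°  ·
  (4,5): δ = 127.13°  ·
antipodal pairs: 3

count = 3; pairs: (0,2), (0,3), (1,4)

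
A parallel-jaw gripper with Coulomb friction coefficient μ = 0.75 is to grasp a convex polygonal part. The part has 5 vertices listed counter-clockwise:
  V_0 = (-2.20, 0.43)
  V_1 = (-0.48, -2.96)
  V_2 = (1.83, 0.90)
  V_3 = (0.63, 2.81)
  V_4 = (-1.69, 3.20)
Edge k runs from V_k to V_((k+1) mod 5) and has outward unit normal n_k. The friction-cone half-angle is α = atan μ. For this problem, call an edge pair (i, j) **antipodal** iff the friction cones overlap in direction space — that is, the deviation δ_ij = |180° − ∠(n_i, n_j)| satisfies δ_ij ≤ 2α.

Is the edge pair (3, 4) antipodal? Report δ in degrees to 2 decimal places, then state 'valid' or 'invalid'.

α = atan 0.75 = 36.87°;  2α = 73.74°
edge 3: e_3 = (-2.32, +0.39);  n_3 = (+0.1658, +0.9862)
edge 4: e_4 = (-0.51, -2.77);  n_4 = (-0.9835, +0.1811)
∠(n_3, n_4) = 89.11°
δ = |180° − 89.11°| = 90.89°
90.89° > 2α = 73.74°  →  invalid

δ = 90.89°, invalid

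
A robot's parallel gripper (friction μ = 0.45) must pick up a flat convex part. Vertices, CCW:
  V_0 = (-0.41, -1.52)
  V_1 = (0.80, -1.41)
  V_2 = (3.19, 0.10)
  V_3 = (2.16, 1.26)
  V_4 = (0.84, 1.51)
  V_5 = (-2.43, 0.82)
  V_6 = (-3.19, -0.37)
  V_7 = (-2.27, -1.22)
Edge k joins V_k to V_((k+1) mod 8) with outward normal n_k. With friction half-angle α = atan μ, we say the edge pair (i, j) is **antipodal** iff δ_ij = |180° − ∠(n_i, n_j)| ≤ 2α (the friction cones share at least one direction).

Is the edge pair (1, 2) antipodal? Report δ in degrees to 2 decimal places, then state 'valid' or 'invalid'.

α = atan 0.45 = 24.23°;  2α = 48.46°
edge 1: e_1 = (+2.39, +1.51);  n_1 = (+0.5341, -0.8454)
edge 2: e_2 = (-1.03, +1.16);  n_2 = (+0.7478, +0.6640)
∠(n_1, n_2) = 99.32°
δ = |180° − 99.32°| = 80.68°
80.68° > 2α = 48.46°  →  invalid

δ = 80.68°, invalid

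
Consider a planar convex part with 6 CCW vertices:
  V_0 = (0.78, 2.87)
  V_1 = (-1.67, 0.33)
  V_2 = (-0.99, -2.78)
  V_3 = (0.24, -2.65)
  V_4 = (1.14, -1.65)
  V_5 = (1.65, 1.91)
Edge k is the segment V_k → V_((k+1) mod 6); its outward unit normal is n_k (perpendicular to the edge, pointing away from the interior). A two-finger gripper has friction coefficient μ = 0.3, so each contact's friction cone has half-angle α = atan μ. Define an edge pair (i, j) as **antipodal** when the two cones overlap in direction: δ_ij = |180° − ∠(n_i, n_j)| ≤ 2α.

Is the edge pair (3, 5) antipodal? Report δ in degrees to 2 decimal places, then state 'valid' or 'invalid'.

α = atan 0.3 = 16.70°;  2α = 33.40°
edge 3: e_3 = (+0.90, +1.00);  n_3 = (+0.7433, -0.6690)
edge 5: e_5 = (-0.87, +0.96);  n_5 = (+0.7410, +0.6715)
∠(n_3, n_5) = 84.17°
δ = |180° − 84.17°| = 95.83°
95.83° > 2α = 33.40°  →  invalid

δ = 95.83°, invalid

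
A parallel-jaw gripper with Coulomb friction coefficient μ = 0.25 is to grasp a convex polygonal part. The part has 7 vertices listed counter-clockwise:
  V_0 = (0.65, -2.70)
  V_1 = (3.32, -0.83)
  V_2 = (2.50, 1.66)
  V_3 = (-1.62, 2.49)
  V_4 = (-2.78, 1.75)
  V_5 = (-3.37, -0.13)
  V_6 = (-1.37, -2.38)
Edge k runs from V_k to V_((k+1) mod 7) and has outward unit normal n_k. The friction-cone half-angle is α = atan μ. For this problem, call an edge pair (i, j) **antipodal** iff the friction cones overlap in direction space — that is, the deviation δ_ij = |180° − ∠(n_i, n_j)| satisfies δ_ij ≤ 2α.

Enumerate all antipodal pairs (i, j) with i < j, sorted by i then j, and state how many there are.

α = atan 0.25 = 14.04°;  2α = 28.07°
n_0 = (+0.5737, -0.8191)
n_1 = (+0.9498, +0.3128)
n_2 = (+0.1975, +0.9803)
n_3 = (-0.5378, +0.8431)
n_4 = (-0.9541, +0.2994)
n_5 = (-0.7474, -0.6644)
n_6 = (-0.1565, -0.9877)
  (0,1): δ = 106.78°  ·
  (0,2): δ = 46.40°  ·
  (0,3): δ = 2.47°  ✓
  (0,4): δ = 37.57°  ·
  (0,5): δ = 96.63°  ·
  (0,6): δ = 135.99°  ·
  (1,2): δ = 119.62°  ·
  (1,3): δ = 75.69°  ·
  (1,4): δ = 35.65°  ·
  (1,5): δ = 23.41°  ✓
  (1,6): δ = 62.77°  ·
  (2,3): δ = 136.07°  ·
  (2,4): δ = 96.03°  ·
  (2,5): δ = 36.98°  ·
  (2,6): δ = 2.39°  ✓
  (3,4): δ = 139.96°  ·
  (3,5): δ = 80.90°  ·
  (3,6): δ = 41.54°  ·
  (4,5): δ = 120.94°  ·
  (4,6): δ = 81.58°  ·
  (5,6): δ = 140.64°  ·
antipodal pairs: 3

count = 3; pairs: (0,3), (1,5), (2,6)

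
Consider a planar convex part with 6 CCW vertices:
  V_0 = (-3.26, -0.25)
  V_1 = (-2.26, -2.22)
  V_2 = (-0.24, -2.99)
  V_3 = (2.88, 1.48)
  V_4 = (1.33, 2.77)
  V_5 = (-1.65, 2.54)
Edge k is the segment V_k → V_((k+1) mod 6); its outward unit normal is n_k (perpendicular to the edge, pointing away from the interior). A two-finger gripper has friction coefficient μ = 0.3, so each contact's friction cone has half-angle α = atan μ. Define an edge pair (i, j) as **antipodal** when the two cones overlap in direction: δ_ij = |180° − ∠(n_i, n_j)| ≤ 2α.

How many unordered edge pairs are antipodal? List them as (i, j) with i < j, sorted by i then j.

α = atan 0.3 = 16.70°;  2α = 33.40°
n_0 = (-0.8917, -0.4526)
n_1 = (-0.3562, -0.9344)
n_2 = (+0.8200, -0.5724)
n_3 = (+0.6397, +0.7686)
n_4 = (-0.0770, +0.9970)
n_5 = (-0.8661, +0.4998)
  (0,1): δ = 137.78°  ·
  (0,2): δ = 61.83°  ·
  (0,3): δ = 23.32°  ✓
  (0,4): δ = 67.50°  ·
  (0,5): δ = 123.10°  ·
  (1,2): δ = 104.05°  ·
  (1,3): δ = 18.90°  ✓
  (1,4): δ = 25.28°  ✓
  (1,5): δ = 80.88°  ·
  (2,3): δ = 94.85°  ·
  (2,4): δ = 50.67°  ·
  (2,5): δ = 4.93°  ✓
  (3,4): δ = 135.82°  ·
  (3,5): δ = 80.22°  ·
  (4,5): δ = 124.40°  ·
antipodal pairs: 4

count = 4; pairs: (0,3), (1,3), (1,4), (2,5)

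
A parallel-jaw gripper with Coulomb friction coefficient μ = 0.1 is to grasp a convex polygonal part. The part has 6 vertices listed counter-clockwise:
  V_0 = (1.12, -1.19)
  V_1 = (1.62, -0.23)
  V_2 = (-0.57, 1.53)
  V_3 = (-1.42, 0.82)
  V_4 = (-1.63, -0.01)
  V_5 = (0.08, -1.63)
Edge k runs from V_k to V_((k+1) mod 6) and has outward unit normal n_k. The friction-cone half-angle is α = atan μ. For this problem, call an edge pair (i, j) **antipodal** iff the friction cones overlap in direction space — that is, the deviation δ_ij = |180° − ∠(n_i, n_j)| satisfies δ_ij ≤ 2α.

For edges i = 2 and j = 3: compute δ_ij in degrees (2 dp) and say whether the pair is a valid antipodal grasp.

α = atan 0.1 = 5.71°;  2α = 11.42°
edge 2: e_2 = (-0.85, -0.71);  n_2 = (-0.6411, +0.7675)
edge 3: e_3 = (-0.21, -0.83);  n_3 = (-0.9695, +0.2453)
∠(n_2, n_3) = 35.93°
δ = |180° − 35.93°| = 144.07°
144.07° > 2α = 11.42°  →  invalid

δ = 144.07°, invalid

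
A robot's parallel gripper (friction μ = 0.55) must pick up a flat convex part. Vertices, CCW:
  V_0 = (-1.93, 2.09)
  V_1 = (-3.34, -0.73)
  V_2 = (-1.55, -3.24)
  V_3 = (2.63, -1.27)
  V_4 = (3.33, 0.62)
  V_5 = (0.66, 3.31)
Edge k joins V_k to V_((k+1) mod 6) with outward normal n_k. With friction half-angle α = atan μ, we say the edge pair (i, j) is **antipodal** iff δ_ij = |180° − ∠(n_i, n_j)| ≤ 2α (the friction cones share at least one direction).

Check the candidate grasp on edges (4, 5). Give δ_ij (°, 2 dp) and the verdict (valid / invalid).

δ = 109.56°, invalid

α = atan 0.55 = 28.81°;  2α = 57.62°
edge 4: e_4 = (-2.67, +2.69);  n_4 = (+0.7097, +0.7045)
edge 5: e_5 = (-2.59, -1.22);  n_5 = (-0.4261, +0.9047)
∠(n_4, n_5) = 70.44°
δ = |180° − 70.44°| = 109.56°
109.56° > 2α = 57.62°  →  invalid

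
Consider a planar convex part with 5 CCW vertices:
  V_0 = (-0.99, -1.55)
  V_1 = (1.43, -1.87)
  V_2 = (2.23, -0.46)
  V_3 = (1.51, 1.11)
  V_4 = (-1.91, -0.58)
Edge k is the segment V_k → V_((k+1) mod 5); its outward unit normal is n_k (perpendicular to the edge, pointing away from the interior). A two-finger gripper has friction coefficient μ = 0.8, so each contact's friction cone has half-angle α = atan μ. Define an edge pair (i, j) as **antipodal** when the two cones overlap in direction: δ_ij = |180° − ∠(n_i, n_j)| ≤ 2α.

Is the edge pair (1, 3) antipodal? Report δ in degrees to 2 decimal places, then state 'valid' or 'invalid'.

δ = 34.13°, valid

α = atan 0.8 = 38.66°;  2α = 77.32°
edge 1: e_1 = (+0.80, +1.41);  n_1 = (+0.8698, -0.4935)
edge 3: e_3 = (-3.42, -1.69);  n_3 = (-0.4430, +0.8965)
∠(n_1, n_3) = 145.87°
δ = |180° − 145.87°| = 34.13°
34.13° ≤ 2α = 77.32°  →  valid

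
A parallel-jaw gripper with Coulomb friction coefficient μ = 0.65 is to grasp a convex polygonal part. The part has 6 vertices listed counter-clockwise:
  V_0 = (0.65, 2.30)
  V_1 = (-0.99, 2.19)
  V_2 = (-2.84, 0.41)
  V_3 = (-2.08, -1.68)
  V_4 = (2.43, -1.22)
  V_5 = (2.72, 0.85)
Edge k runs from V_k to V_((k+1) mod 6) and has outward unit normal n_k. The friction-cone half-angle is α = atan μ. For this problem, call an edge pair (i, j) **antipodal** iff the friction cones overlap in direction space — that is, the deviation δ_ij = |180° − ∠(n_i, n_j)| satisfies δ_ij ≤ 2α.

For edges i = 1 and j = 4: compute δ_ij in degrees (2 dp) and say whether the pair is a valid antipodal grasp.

α = atan 0.65 = 33.02°;  2α = 66.05°
edge 1: e_1 = (-1.85, -1.78);  n_1 = (-0.6933, +0.7206)
edge 4: e_4 = (+0.29, +2.07);  n_4 = (+0.9903, -0.1387)
∠(n_1, n_4) = 141.87°
δ = |180° − 141.87°| = 38.13°
38.13° ≤ 2α = 66.05°  →  valid

δ = 38.13°, valid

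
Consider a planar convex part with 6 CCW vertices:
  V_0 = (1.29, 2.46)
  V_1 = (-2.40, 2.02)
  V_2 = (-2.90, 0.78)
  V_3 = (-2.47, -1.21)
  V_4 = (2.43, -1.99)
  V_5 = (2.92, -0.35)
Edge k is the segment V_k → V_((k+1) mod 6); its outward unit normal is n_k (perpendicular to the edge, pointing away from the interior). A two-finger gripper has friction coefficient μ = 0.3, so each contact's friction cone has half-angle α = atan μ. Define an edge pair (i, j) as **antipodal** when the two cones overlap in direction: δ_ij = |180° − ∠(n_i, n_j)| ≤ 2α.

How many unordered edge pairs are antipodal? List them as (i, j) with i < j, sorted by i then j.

α = atan 0.3 = 16.70°;  2α = 33.40°
n_0 = (-0.1184, +0.9930)
n_1 = (-0.9274, +0.3740)
n_2 = (-0.9774, -0.2112)
n_3 = (-0.1572, -0.9876)
n_4 = (+0.9581, -0.2863)
n_5 = (+0.8650, +0.5018)
  (0,1): δ = 118.76°  ·
  (0,2): δ = 84.61°  ·
  (0,3): δ = 15.84°  ✓
  (0,4): δ = 66.56°  ·
  (0,5): δ = 113.32°  ·
  (1,2): δ = 145.85°  ·
  (1,3): δ = 77.08°  ·
  (1,4): δ = 5.33°  ✓
  (1,5): δ = 52.08°  ·
  (2,3): δ = 111.24°  ·
  (2,4): δ = 28.83°  ✓
  (2,5): δ = 17.92°  ✓
  (3,4): δ = 97.59°  ·
  (3,5): δ = 50.84°  ·
  (4,5): δ = 133.25°  ·
antipodal pairs: 4

count = 4; pairs: (0,3), (1,4), (2,4), (2,5)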